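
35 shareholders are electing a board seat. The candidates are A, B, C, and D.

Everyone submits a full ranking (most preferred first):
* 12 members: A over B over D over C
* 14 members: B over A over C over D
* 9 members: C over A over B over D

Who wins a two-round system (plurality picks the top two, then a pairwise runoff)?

A

Round 1 first-place votes: A 12, B 14, C 9, D 0. B and A advance.
Runoff: B is ranked above A on 14 ballots, A above B on 21.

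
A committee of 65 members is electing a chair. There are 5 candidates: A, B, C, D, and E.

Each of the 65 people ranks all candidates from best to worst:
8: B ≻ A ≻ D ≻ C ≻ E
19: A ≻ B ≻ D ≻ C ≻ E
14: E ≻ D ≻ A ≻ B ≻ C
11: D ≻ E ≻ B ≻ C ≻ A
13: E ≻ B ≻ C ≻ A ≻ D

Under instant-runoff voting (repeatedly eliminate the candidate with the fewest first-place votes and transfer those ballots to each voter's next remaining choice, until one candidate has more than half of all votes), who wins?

Round 1: A 19, B 8, C 0, D 11, E 27. C eliminated.
Round 2: A 19, B 8, D 11, E 27. B eliminated.
Round 3: A 27, D 11, E 27. D eliminated.
Round 4: A 27, E 38. E has a majority (≥33).

E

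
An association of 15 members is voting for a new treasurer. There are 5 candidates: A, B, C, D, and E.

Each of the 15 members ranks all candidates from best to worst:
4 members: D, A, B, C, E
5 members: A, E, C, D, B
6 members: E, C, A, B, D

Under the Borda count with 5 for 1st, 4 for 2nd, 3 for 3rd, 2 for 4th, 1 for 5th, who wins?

A: 4×4 + 5×5 + 6×3 = 59
B: 4×3 + 5×1 + 6×2 = 29
C: 4×2 + 5×3 + 6×4 = 47
D: 4×5 + 5×2 + 6×1 = 36
E: 4×1 + 5×4 + 6×5 = 54

A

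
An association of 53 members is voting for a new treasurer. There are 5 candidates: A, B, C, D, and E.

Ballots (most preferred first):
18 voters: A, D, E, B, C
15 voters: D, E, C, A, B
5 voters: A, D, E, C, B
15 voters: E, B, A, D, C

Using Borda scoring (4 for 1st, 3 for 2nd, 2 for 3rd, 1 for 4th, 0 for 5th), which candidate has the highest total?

E

A: 18×4 + 15×1 + 5×4 + 15×2 = 137
B: 18×1 + 15×0 + 5×0 + 15×3 = 63
C: 18×0 + 15×2 + 5×1 + 15×0 = 35
D: 18×3 + 15×4 + 5×3 + 15×1 = 144
E: 18×2 + 15×3 + 5×2 + 15×4 = 151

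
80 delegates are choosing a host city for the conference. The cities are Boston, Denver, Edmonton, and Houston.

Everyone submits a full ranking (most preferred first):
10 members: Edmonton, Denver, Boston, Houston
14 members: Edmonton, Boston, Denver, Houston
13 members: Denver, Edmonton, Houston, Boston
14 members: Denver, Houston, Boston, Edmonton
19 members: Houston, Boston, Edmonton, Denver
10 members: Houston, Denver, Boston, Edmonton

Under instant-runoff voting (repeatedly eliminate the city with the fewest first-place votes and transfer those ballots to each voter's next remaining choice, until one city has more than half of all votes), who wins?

Round 1: Boston 0, Denver 27, Edmonton 24, Houston 29. Boston eliminated.
Round 2: Denver 27, Edmonton 24, Houston 29. Edmonton eliminated.
Round 3: Denver 51, Houston 29. Denver has a majority (≥41).

Denver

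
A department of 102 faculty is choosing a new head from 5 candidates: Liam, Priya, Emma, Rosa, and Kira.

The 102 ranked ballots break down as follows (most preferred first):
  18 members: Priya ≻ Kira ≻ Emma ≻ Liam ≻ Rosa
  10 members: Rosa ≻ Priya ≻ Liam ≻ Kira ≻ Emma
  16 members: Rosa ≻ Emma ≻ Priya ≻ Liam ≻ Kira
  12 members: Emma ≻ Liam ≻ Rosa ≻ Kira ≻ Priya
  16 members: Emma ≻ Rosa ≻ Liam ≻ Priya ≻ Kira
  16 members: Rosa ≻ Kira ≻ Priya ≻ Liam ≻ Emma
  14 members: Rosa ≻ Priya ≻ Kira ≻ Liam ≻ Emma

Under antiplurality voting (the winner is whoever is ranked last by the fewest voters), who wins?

Liam

Last-place votes: Liam 0, Priya 12, Emma 40, Rosa 18, Kira 32.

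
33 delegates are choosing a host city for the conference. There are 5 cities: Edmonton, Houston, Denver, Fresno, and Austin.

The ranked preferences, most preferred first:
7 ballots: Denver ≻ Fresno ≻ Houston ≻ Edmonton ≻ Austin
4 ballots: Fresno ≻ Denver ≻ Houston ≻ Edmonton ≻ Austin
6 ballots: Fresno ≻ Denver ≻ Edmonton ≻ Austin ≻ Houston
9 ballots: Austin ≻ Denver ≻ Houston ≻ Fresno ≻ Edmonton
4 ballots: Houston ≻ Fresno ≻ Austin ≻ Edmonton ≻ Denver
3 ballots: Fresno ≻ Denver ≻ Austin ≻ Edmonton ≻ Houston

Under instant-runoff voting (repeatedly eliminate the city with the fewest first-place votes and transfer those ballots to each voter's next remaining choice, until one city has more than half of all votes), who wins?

Fresno

Round 1: Edmonton 0, Houston 4, Denver 7, Fresno 13, Austin 9. Edmonton eliminated.
Round 2: Houston 4, Denver 7, Fresno 13, Austin 9. Houston eliminated.
Round 3: Denver 7, Fresno 17, Austin 9. Fresno has a majority (≥17).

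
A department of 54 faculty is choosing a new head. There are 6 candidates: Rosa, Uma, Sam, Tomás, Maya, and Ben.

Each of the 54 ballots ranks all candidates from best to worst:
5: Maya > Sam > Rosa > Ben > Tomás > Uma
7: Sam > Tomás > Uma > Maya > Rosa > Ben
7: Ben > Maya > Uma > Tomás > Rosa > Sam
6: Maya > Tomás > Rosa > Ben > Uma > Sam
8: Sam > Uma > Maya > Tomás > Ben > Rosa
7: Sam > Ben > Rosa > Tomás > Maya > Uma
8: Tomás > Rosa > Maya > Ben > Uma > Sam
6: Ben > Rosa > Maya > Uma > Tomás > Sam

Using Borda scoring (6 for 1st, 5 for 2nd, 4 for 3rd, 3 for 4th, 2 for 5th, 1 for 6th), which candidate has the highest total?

Maya

Rosa: 5×4 + 7×2 + 7×2 + 6×4 + 8×1 + 7×4 + 8×5 + 6×5 = 178
Uma: 5×1 + 7×4 + 7×4 + 6×2 + 8×5 + 7×1 + 8×2 + 6×3 = 154
Sam: 5×5 + 7×6 + 7×1 + 6×1 + 8×6 + 7×6 + 8×1 + 6×1 = 184
Tomás: 5×2 + 7×5 + 7×3 + 6×5 + 8×3 + 7×3 + 8×6 + 6×2 = 201
Maya: 5×6 + 7×3 + 7×5 + 6×6 + 8×4 + 7×2 + 8×4 + 6×4 = 224
Ben: 5×3 + 7×1 + 7×6 + 6×3 + 8×2 + 7×5 + 8×3 + 6×6 = 193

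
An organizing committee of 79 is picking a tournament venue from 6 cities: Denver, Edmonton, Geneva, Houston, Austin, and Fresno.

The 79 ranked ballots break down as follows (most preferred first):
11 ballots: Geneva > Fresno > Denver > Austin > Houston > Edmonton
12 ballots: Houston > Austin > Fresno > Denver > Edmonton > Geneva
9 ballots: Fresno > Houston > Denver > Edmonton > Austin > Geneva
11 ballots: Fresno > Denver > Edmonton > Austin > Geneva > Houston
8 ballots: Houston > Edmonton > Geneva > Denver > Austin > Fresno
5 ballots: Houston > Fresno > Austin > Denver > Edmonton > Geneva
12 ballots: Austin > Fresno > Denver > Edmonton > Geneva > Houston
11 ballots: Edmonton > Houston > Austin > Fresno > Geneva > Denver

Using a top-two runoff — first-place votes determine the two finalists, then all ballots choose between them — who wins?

Fresno

Round 1 first-place votes: Denver 0, Edmonton 11, Geneva 11, Houston 25, Austin 12, Fresno 20. Houston and Fresno advance.
Runoff: Houston is ranked above Fresno on 36 ballots, Fresno above Houston on 43.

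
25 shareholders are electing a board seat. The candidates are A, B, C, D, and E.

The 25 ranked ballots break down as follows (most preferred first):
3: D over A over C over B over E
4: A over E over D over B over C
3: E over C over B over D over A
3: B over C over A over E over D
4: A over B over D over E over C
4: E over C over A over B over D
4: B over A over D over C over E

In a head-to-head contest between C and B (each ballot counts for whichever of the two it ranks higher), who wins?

B

C is ranked above B on 10 ballots; B above C on 15.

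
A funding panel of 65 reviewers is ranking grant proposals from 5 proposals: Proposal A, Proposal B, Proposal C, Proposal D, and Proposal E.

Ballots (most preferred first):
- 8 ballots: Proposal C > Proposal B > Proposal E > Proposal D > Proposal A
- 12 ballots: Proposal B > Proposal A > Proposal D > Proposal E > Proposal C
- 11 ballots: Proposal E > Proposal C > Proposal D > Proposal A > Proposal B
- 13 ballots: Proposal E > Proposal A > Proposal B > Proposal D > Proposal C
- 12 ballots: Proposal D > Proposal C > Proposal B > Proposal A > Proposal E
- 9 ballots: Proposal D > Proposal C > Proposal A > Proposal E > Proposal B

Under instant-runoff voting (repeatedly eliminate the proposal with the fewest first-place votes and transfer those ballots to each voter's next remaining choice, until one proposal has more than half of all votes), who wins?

Proposal D

Round 1: Proposal A 0, Proposal B 12, Proposal C 8, Proposal D 21, Proposal E 24. Proposal A eliminated.
Round 2: Proposal B 12, Proposal C 8, Proposal D 21, Proposal E 24. Proposal C eliminated.
Round 3: Proposal B 20, Proposal D 21, Proposal E 24. Proposal B eliminated.
Round 4: Proposal D 33, Proposal E 32. Proposal D has a majority (≥33).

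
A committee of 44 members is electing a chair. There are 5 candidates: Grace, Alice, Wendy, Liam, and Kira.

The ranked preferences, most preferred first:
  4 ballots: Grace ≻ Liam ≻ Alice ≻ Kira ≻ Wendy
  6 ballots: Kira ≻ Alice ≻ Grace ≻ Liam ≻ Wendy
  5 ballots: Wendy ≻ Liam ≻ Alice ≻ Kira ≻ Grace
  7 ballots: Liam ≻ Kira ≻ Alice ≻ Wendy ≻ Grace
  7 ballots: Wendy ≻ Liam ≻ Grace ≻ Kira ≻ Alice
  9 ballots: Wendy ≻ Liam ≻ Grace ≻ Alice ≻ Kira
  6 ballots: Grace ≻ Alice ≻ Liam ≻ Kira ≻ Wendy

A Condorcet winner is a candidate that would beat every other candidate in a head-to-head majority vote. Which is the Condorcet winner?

Liam

Liam vs Grace: 28–16
Liam vs Alice: 32–12
Liam vs Wendy: 23–21
Liam vs Kira: 38–6
Liam beats every other candidate.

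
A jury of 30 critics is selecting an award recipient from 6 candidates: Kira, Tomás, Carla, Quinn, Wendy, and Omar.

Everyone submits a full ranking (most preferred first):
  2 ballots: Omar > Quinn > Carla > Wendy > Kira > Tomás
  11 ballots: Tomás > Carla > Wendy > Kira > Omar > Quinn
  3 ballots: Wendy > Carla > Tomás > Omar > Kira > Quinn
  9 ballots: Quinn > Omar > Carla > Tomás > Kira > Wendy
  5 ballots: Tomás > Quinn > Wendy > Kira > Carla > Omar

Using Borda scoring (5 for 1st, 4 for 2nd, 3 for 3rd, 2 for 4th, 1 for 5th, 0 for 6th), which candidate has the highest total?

Kira: 2×1 + 11×2 + 3×1 + 9×1 + 5×2 = 46
Tomás: 2×0 + 11×5 + 3×3 + 9×2 + 5×5 = 107
Carla: 2×3 + 11×4 + 3×4 + 9×3 + 5×1 = 94
Quinn: 2×4 + 11×0 + 3×0 + 9×5 + 5×4 = 73
Wendy: 2×2 + 11×3 + 3×5 + 9×0 + 5×3 = 67
Omar: 2×5 + 11×1 + 3×2 + 9×4 + 5×0 = 63

Tomás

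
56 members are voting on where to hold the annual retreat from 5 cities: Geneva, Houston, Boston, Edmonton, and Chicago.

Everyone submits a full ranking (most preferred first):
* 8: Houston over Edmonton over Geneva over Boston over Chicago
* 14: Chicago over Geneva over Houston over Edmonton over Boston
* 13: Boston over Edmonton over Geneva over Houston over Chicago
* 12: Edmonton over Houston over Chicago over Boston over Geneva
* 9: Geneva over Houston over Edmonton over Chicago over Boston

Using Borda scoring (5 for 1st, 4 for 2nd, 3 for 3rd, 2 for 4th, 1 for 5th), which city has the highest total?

Geneva: 8×3 + 14×4 + 13×3 + 12×1 + 9×5 = 176
Houston: 8×5 + 14×3 + 13×2 + 12×4 + 9×4 = 192
Boston: 8×2 + 14×1 + 13×5 + 12×2 + 9×1 = 128
Edmonton: 8×4 + 14×2 + 13×4 + 12×5 + 9×3 = 199
Chicago: 8×1 + 14×5 + 13×1 + 12×3 + 9×2 = 145

Edmonton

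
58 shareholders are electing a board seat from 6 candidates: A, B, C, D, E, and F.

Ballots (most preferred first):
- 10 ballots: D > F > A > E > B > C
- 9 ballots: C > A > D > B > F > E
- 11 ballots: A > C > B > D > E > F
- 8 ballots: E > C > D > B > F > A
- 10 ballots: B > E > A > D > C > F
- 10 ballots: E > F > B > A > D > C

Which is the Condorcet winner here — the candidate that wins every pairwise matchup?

A vs B: 30–28
A vs C: 41–17
A vs D: 40–18
A vs E: 30–28
A vs F: 30–28
A beats every other candidate.

A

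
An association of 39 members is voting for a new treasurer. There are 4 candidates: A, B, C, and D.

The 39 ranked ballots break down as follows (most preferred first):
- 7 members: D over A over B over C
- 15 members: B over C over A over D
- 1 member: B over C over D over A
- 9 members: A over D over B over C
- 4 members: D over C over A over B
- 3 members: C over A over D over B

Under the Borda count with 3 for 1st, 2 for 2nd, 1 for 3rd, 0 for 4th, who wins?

A

A: 7×2 + 15×1 + 1×0 + 9×3 + 4×1 + 3×2 = 66
B: 7×1 + 15×3 + 1×3 + 9×1 + 4×0 + 3×0 = 64
C: 7×0 + 15×2 + 1×2 + 9×0 + 4×2 + 3×3 = 49
D: 7×3 + 15×0 + 1×1 + 9×2 + 4×3 + 3×1 = 55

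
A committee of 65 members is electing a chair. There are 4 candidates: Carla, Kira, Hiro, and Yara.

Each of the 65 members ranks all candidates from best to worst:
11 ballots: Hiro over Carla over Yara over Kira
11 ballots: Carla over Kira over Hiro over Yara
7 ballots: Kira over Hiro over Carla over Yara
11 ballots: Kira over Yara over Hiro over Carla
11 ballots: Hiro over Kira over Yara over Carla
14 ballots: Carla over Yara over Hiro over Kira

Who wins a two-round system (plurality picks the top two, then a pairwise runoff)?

Hiro

Round 1 first-place votes: Carla 25, Kira 18, Hiro 22, Yara 0. Carla and Hiro advance.
Runoff: Carla is ranked above Hiro on 25 ballots, Hiro above Carla on 40.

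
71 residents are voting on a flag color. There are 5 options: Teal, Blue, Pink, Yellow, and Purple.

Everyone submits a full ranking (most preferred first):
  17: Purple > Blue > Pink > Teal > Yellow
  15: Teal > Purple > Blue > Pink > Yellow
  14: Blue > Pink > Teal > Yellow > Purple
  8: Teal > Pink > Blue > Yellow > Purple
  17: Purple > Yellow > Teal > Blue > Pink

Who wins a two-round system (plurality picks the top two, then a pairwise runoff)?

Round 1 first-place votes: Teal 23, Blue 14, Pink 0, Yellow 0, Purple 34. Purple and Teal advance.
Runoff: Purple is ranked above Teal on 34 ballots, Teal above Purple on 37.

Teal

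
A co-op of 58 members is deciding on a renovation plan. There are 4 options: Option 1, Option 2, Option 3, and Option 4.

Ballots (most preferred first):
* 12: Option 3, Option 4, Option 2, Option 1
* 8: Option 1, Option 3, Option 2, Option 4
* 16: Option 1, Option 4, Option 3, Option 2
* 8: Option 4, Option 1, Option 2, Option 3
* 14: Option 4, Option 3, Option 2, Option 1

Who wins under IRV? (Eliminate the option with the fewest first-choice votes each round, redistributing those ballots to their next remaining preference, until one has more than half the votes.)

Option 4

Round 1: Option 1 24, Option 2 0, Option 3 12, Option 4 22. Option 2 eliminated.
Round 2: Option 1 24, Option 3 12, Option 4 22. Option 3 eliminated.
Round 3: Option 1 24, Option 4 34. Option 4 has a majority (≥30).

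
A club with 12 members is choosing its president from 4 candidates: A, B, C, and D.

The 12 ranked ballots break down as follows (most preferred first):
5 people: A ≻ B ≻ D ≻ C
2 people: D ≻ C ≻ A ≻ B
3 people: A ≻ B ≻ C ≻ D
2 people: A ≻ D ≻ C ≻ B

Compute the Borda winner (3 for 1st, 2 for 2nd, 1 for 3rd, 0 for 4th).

A: 5×3 + 2×1 + 3×3 + 2×3 = 32
B: 5×2 + 2×0 + 3×2 + 2×0 = 16
C: 5×0 + 2×2 + 3×1 + 2×1 = 9
D: 5×1 + 2×3 + 3×0 + 2×2 = 15

A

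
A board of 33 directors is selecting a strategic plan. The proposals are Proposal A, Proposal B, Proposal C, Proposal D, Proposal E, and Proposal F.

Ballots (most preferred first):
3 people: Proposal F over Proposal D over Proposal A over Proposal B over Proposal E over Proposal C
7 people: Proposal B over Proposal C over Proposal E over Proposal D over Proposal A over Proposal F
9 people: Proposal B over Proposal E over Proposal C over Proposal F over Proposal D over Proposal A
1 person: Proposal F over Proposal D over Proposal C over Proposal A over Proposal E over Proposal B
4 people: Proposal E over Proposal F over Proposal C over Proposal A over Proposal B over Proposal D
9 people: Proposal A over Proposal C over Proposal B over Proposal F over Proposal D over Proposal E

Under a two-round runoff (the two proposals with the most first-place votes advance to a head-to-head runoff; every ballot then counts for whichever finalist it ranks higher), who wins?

Round 1 first-place votes: Proposal A 9, Proposal B 16, Proposal C 0, Proposal D 0, Proposal E 4, Proposal F 4. Proposal B and Proposal A advance.
Runoff: Proposal B is ranked above Proposal A on 16 ballots, Proposal A above Proposal B on 17.

Proposal A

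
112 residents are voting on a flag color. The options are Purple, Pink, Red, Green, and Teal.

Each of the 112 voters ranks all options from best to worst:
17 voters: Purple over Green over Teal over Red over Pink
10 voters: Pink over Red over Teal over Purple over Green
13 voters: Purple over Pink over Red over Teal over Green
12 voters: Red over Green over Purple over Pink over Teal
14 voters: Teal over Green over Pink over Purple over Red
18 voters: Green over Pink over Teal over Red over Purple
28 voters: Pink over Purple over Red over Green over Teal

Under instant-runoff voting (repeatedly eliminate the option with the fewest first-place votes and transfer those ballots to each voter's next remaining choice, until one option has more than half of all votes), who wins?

Round 1: Purple 30, Pink 38, Red 12, Green 18, Teal 14. Red eliminated.
Round 2: Purple 30, Pink 38, Green 30, Teal 14. Teal eliminated.
Round 3: Purple 30, Pink 38, Green 44. Purple eliminated.
Round 4: Pink 51, Green 61. Green has a majority (≥57).

Green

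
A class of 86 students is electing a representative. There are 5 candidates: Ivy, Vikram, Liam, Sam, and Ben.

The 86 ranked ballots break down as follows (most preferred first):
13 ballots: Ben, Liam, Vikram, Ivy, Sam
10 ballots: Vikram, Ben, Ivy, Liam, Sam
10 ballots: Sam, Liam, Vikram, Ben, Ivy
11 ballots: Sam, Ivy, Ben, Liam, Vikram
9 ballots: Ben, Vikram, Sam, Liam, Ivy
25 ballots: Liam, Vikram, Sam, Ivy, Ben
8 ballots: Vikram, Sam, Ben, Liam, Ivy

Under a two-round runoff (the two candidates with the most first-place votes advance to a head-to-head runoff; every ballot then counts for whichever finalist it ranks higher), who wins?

Round 1 first-place votes: Ivy 0, Vikram 18, Liam 25, Sam 21, Ben 22. Liam and Ben advance.
Runoff: Liam is ranked above Ben on 35 ballots, Ben above Liam on 51.

Ben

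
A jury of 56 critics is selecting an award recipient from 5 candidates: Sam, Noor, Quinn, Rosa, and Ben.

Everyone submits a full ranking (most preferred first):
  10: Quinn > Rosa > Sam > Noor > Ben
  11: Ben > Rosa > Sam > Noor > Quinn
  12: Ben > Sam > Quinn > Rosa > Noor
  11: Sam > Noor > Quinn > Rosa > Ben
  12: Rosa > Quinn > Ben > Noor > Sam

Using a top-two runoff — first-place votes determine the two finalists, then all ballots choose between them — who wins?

Round 1 first-place votes: Sam 11, Noor 0, Quinn 10, Rosa 12, Ben 23. Ben and Rosa advance.
Runoff: Ben is ranked above Rosa on 23 ballots, Rosa above Ben on 33.

Rosa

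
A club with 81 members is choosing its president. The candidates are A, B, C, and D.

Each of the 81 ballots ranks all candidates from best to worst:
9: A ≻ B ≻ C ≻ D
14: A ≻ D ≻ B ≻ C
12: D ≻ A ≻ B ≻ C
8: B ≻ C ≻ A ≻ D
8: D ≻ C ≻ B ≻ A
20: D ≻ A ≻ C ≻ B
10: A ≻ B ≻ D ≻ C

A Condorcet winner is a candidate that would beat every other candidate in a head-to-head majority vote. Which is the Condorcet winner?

A

A vs B: 65–16
A vs C: 65–16
A vs D: 41–40
A beats every other candidate.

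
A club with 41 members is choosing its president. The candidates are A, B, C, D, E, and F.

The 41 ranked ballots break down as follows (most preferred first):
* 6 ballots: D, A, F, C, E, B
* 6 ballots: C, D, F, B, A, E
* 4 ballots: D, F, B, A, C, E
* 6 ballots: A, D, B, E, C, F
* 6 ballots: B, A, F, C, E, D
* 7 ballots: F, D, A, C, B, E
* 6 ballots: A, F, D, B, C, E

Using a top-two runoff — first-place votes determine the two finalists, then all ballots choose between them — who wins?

Round 1 first-place votes: A 12, B 6, C 6, D 10, E 0, F 7. A and D advance.
Runoff: A is ranked above D on 18 ballots, D above A on 23.

D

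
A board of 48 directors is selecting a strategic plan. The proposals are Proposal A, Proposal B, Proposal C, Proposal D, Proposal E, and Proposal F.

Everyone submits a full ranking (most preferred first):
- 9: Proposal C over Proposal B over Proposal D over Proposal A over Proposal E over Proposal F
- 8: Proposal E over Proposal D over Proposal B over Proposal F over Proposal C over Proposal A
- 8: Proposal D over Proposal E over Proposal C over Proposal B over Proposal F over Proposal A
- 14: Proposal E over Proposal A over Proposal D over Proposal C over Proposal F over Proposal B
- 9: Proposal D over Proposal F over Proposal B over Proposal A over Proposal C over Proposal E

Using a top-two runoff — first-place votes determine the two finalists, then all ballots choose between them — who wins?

Round 1 first-place votes: Proposal A 0, Proposal B 0, Proposal C 9, Proposal D 17, Proposal E 22, Proposal F 0. Proposal E and Proposal D advance.
Runoff: Proposal E is ranked above Proposal D on 22 ballots, Proposal D above Proposal E on 26.

Proposal D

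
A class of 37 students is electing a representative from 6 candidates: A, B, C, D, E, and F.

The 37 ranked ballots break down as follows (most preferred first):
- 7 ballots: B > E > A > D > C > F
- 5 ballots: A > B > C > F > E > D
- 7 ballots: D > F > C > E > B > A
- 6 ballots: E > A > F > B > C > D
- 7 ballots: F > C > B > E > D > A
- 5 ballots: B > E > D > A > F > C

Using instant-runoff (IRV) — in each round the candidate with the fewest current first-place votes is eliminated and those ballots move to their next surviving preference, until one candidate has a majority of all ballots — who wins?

F

Round 1: A 5, B 12, C 0, D 7, E 6, F 7. C eliminated.
Round 2: A 5, B 12, D 7, E 6, F 7. A eliminated.
Round 3: B 17, D 7, E 6, F 7. E eliminated.
Round 4: B 17, D 7, F 13. D eliminated.
Round 5: B 17, F 20. F has a majority (≥19).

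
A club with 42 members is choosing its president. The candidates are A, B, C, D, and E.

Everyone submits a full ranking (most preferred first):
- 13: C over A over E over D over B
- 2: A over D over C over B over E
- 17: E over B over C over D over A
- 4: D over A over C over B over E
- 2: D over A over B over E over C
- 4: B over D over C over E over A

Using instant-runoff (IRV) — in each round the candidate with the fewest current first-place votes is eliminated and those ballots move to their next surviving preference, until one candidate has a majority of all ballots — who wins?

Round 1: A 2, B 4, C 13, D 6, E 17. A eliminated.
Round 2: B 4, C 13, D 8, E 17. B eliminated.
Round 3: C 13, D 12, E 17. D eliminated.
Round 4: C 23, E 19. C has a majority (≥22).

C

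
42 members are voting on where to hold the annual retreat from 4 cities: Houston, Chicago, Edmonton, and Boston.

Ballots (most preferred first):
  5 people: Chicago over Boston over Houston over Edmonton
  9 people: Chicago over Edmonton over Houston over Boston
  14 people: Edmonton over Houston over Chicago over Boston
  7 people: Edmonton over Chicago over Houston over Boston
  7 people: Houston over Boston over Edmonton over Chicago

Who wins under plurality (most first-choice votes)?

Edmonton

First-place votes: Houston 7, Chicago 14, Edmonton 21, Boston 0.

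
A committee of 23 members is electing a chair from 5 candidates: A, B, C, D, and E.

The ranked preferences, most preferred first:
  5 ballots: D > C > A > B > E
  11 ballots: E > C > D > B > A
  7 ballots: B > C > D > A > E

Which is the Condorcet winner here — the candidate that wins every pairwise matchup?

C vs A: 23–0
C vs B: 16–7
C vs D: 18–5
C vs E: 12–11
C beats every other candidate.

C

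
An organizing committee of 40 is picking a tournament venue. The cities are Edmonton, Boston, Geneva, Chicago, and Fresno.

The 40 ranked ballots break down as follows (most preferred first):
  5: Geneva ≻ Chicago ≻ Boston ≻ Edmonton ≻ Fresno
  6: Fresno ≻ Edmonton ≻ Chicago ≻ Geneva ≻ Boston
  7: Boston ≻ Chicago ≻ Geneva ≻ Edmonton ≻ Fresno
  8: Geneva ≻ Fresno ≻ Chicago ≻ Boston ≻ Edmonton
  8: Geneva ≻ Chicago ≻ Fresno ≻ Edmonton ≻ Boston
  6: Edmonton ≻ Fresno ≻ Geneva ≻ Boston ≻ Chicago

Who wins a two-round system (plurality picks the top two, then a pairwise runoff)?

Geneva

Round 1 first-place votes: Edmonton 6, Boston 7, Geneva 21, Chicago 0, Fresno 6. Geneva and Boston advance.
Runoff: Geneva is ranked above Boston on 33 ballots, Boston above Geneva on 7.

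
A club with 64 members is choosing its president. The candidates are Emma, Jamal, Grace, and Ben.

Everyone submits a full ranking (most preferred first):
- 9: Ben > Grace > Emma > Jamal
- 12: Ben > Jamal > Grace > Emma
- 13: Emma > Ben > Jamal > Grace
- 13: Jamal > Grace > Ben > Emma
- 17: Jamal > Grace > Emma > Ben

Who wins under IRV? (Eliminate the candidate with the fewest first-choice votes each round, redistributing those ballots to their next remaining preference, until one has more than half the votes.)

Round 1: Emma 13, Jamal 30, Grace 0, Ben 21. Grace eliminated.
Round 2: Emma 13, Jamal 30, Ben 21. Emma eliminated.
Round 3: Jamal 30, Ben 34. Ben has a majority (≥33).

Ben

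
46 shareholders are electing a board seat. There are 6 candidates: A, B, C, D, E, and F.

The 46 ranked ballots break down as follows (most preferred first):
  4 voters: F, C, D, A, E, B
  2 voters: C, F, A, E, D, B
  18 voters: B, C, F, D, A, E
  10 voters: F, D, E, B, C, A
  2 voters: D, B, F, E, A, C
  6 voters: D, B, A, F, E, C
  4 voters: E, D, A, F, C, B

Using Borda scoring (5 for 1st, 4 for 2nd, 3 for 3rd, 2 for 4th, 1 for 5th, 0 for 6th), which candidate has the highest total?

F

A: 4×2 + 2×3 + 18×1 + 10×0 + 2×1 + 6×3 + 4×3 = 64
B: 4×0 + 2×0 + 18×5 + 10×2 + 2×4 + 6×4 + 4×0 = 142
C: 4×4 + 2×5 + 18×4 + 10×1 + 2×0 + 6×0 + 4×1 = 112
D: 4×3 + 2×1 + 18×2 + 10×4 + 2×5 + 6×5 + 4×4 = 146
E: 4×1 + 2×2 + 18×0 + 10×3 + 2×2 + 6×1 + 4×5 = 68
F: 4×5 + 2×4 + 18×3 + 10×5 + 2×3 + 6×2 + 4×2 = 158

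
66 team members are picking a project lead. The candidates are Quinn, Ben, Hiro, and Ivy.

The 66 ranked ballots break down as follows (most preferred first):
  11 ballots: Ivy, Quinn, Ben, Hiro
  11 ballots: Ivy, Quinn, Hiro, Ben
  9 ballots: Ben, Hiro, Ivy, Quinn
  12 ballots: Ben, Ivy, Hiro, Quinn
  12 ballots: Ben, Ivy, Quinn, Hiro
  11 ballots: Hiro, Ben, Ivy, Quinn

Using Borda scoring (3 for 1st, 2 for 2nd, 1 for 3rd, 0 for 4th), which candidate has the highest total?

Quinn: 11×2 + 11×2 + 9×0 + 12×0 + 12×1 + 11×0 = 56
Ben: 11×1 + 11×0 + 9×3 + 12×3 + 12×3 + 11×2 = 132
Hiro: 11×0 + 11×1 + 9×2 + 12×1 + 12×0 + 11×3 = 74
Ivy: 11×3 + 11×3 + 9×1 + 12×2 + 12×2 + 11×1 = 134

Ivy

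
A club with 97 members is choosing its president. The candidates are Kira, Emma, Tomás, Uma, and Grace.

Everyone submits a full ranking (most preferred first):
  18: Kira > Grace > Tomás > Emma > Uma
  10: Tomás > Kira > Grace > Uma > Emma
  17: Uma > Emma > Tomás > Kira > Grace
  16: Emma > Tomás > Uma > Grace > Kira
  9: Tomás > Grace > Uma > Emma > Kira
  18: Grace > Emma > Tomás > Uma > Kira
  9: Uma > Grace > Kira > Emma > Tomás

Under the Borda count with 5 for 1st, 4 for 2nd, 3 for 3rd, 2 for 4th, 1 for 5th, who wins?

Kira: 18×5 + 10×4 + 17×2 + 16×1 + 9×1 + 18×1 + 9×3 = 234
Emma: 18×2 + 10×1 + 17×4 + 16×5 + 9×2 + 18×4 + 9×2 = 302
Tomás: 18×3 + 10×5 + 17×3 + 16×4 + 9×5 + 18×3 + 9×1 = 327
Uma: 18×1 + 10×2 + 17×5 + 16×3 + 9×3 + 18×2 + 9×5 = 279
Grace: 18×4 + 10×3 + 17×1 + 16×2 + 9×4 + 18×5 + 9×4 = 313

Tomás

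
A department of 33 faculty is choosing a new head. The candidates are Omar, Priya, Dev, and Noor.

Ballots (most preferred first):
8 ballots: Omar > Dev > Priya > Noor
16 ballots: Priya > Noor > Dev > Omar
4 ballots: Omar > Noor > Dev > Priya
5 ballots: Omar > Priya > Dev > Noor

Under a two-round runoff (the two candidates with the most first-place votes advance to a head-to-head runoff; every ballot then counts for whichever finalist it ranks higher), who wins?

Round 1 first-place votes: Omar 17, Priya 16, Dev 0, Noor 0. Omar and Priya advance.
Runoff: Omar is ranked above Priya on 17 ballots, Priya above Omar on 16.

Omar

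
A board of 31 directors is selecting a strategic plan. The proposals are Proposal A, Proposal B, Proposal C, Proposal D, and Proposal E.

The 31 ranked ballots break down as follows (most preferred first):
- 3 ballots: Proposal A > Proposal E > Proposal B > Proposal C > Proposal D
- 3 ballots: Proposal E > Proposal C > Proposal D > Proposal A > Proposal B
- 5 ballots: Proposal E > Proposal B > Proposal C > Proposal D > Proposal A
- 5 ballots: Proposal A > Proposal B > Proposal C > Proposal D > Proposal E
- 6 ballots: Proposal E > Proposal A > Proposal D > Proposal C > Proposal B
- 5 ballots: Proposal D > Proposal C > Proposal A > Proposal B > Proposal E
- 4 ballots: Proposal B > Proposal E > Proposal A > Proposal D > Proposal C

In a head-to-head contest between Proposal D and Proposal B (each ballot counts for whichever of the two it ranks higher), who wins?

Proposal B

Proposal D is ranked above Proposal B on 14 ballots; Proposal B above Proposal D on 17.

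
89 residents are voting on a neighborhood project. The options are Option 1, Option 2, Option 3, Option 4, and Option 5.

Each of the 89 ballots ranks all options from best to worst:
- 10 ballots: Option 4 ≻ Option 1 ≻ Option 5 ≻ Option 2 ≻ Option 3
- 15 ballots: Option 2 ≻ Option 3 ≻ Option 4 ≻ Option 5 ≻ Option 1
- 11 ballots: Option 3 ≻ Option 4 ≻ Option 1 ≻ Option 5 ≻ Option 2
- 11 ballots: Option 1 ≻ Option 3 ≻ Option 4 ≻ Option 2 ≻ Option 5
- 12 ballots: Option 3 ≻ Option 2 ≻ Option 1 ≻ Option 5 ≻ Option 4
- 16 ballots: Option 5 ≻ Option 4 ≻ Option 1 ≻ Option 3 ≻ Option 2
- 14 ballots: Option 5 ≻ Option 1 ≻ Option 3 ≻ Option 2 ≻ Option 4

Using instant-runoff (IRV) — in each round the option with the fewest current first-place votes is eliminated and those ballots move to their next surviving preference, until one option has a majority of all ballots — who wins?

Option 3

Round 1: Option 1 11, Option 2 15, Option 3 23, Option 4 10, Option 5 30. Option 4 eliminated.
Round 2: Option 1 21, Option 2 15, Option 3 23, Option 5 30. Option 2 eliminated.
Round 3: Option 1 21, Option 3 38, Option 5 30. Option 1 eliminated.
Round 4: Option 3 49, Option 5 40. Option 3 has a majority (≥45).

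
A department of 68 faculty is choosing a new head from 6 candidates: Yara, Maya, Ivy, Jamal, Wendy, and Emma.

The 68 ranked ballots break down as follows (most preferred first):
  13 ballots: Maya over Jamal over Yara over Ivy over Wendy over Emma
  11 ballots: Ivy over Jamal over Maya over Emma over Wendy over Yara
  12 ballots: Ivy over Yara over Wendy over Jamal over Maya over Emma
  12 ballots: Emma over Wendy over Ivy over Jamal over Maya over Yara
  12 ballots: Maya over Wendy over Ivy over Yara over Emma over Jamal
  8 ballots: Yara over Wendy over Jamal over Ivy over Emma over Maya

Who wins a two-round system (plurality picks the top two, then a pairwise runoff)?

Ivy

Round 1 first-place votes: Yara 8, Maya 25, Ivy 23, Jamal 0, Wendy 0, Emma 12. Maya and Ivy advance.
Runoff: Maya is ranked above Ivy on 25 ballots, Ivy above Maya on 43.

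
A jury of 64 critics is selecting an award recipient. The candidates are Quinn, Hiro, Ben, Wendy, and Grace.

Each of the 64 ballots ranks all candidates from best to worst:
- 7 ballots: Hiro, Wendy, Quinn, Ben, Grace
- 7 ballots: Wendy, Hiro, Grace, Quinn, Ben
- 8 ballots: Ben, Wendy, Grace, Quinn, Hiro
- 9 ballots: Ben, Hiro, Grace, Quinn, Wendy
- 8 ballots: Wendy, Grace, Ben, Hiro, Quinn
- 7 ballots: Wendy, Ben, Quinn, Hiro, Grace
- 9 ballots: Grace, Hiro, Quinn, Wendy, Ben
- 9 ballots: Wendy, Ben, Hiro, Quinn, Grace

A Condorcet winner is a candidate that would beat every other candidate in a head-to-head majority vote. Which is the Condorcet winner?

Wendy vs Quinn: 46–18
Wendy vs Hiro: 39–25
Wendy vs Ben: 47–17
Wendy vs Grace: 46–18
Wendy beats every other candidate.

Wendy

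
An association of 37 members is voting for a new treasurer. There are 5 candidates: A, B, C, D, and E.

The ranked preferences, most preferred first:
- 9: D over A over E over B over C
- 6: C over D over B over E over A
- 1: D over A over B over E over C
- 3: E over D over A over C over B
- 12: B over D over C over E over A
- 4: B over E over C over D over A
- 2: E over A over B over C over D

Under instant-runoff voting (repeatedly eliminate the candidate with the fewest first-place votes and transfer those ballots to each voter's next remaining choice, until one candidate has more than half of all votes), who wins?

D

Round 1: A 0, B 16, C 6, D 10, E 5. A eliminated.
Round 2: B 16, C 6, D 10, E 5. E eliminated.
Round 3: B 18, C 6, D 13. C eliminated.
Round 4: B 18, D 19. D has a majority (≥19).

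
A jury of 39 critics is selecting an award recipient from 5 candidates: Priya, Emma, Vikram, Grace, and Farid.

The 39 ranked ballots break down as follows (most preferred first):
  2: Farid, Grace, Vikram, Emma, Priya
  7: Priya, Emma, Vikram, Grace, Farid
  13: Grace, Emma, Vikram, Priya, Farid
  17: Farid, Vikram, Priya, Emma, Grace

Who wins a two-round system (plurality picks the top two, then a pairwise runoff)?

Grace

Round 1 first-place votes: Priya 7, Emma 0, Vikram 0, Grace 13, Farid 19. Farid and Grace advance.
Runoff: Farid is ranked above Grace on 19 ballots, Grace above Farid on 20.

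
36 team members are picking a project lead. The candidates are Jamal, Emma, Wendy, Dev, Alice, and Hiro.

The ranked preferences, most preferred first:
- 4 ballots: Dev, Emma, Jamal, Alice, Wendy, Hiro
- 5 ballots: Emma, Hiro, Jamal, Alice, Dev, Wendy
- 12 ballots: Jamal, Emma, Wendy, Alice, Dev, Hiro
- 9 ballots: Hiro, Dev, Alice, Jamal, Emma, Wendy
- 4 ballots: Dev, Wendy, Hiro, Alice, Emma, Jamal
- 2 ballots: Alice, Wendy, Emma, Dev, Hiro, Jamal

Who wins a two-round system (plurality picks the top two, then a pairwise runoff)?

Round 1 first-place votes: Jamal 12, Emma 5, Wendy 0, Dev 8, Alice 2, Hiro 9. Jamal and Hiro advance.
Runoff: Jamal is ranked above Hiro on 16 ballots, Hiro above Jamal on 20.

Hiro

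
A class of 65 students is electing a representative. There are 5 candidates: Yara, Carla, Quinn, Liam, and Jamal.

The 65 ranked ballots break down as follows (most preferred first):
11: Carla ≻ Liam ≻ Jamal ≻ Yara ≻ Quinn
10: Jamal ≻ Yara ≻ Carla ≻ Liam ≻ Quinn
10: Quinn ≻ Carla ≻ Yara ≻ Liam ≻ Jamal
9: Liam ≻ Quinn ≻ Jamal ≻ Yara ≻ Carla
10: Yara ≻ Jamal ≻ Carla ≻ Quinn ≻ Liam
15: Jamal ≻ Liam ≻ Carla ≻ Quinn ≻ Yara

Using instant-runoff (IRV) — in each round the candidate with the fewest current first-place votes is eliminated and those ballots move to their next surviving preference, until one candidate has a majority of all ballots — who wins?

Round 1: Yara 10, Carla 11, Quinn 10, Liam 9, Jamal 25. Liam eliminated.
Round 2: Yara 10, Carla 11, Quinn 19, Jamal 25. Yara eliminated.
Round 3: Carla 11, Quinn 19, Jamal 35. Jamal has a majority (≥33).

Jamal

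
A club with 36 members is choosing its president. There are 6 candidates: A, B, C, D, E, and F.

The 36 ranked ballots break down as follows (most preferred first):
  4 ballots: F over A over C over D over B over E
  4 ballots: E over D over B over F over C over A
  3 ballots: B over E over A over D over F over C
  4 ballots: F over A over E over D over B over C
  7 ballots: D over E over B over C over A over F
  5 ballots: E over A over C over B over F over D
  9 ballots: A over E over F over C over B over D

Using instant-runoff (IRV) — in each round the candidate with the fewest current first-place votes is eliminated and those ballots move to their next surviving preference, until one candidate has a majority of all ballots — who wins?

Round 1: A 9, B 3, C 0, D 7, E 9, F 8. C eliminated.
Round 2: A 9, B 3, D 7, E 9, F 8. B eliminated.
Round 3: A 9, D 7, E 12, F 8. D eliminated.
Round 4: A 9, E 19, F 8. E has a majority (≥19).

E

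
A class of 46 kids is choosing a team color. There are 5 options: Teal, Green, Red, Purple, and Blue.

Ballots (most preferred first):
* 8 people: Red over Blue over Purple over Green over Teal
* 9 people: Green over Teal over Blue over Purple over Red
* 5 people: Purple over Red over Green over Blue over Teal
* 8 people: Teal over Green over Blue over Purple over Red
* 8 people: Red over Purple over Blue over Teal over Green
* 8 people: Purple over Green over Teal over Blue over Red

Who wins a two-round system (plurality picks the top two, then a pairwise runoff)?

Round 1 first-place votes: Teal 8, Green 9, Red 16, Purple 13, Blue 0. Red and Purple advance.
Runoff: Red is ranked above Purple on 16 ballots, Purple above Red on 30.

Purple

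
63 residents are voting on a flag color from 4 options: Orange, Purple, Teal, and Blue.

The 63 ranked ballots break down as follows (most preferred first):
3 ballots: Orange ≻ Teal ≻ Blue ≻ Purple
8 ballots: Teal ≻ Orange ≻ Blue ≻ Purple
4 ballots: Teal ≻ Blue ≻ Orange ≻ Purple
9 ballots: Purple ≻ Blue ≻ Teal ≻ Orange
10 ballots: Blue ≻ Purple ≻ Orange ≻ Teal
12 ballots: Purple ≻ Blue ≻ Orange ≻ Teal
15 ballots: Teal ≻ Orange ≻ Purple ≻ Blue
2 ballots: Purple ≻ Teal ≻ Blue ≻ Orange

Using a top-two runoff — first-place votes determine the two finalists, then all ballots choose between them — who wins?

Purple

Round 1 first-place votes: Orange 3, Purple 23, Teal 27, Blue 10. Teal and Purple advance.
Runoff: Teal is ranked above Purple on 30 ballots, Purple above Teal on 33.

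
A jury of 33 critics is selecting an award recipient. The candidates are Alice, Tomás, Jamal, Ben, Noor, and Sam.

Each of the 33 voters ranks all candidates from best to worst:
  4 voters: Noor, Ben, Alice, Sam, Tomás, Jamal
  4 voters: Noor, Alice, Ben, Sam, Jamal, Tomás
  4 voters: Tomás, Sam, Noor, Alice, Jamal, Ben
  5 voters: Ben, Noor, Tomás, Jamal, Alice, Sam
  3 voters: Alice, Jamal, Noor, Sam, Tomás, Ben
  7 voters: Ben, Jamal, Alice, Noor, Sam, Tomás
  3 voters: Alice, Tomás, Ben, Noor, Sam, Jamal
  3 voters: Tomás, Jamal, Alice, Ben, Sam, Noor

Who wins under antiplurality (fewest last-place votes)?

Last-place votes: Alice 0, Tomás 11, Jamal 7, Ben 7, Noor 3, Sam 5.

Alice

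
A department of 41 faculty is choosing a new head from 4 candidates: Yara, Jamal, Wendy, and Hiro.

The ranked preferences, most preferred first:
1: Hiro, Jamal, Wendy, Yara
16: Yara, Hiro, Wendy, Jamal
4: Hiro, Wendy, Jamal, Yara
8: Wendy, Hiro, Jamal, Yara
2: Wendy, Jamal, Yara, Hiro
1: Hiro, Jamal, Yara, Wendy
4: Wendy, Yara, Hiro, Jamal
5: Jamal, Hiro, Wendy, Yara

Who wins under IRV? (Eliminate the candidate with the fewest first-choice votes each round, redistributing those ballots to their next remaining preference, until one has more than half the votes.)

Round 1: Yara 16, Jamal 5, Wendy 14, Hiro 6. Jamal eliminated.
Round 2: Yara 16, Wendy 14, Hiro 11. Hiro eliminated.
Round 3: Yara 17, Wendy 24. Wendy has a majority (≥21).

Wendy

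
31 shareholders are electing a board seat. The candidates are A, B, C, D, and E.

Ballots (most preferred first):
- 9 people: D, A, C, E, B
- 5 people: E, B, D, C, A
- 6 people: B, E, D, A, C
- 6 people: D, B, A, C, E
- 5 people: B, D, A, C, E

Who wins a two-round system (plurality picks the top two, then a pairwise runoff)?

Round 1 first-place votes: A 0, B 11, C 0, D 15, E 5. D and B advance.
Runoff: D is ranked above B on 15 ballots, B above D on 16.

B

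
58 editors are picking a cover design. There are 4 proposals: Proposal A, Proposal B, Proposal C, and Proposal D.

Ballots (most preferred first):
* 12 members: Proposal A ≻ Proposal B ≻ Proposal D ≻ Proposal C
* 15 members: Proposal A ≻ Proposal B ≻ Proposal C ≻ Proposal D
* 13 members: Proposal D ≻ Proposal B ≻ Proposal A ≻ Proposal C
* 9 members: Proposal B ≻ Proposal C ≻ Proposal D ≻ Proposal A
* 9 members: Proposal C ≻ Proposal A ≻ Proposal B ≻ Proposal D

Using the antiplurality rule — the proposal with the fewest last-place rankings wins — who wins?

Last-place votes: Proposal A 9, Proposal B 0, Proposal C 25, Proposal D 24.

Proposal B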